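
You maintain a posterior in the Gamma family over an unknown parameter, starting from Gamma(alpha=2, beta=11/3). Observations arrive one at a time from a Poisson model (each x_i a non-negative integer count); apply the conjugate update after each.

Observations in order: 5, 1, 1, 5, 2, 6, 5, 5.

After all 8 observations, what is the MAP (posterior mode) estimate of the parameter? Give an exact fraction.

93/35

obs 1: x=5 → posterior Gamma(7, 14/3)
obs 2: x=1 → posterior Gamma(8, 17/3)
obs 3: x=1 → posterior Gamma(9, 20/3)
obs 4: x=5 → posterior Gamma(14, 23/3)
obs 5: x=2 → posterior Gamma(16, 26/3)
obs 6: x=6 → posterior Gamma(22, 29/3)
obs 7: x=5 → posterior Gamma(27, 32/3)
obs 8: x=5 → posterior Gamma(32, 35/3)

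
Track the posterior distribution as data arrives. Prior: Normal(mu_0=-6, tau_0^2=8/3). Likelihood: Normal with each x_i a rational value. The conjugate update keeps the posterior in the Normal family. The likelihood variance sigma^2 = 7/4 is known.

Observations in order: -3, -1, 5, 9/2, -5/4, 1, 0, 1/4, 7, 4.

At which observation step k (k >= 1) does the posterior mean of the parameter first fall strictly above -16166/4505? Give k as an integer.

k = 2

obs 1: x=-3 → posterior Normal(-222/53, 56/53)
obs 2: x=-1 → posterior Normal(-254/85, 56/85)
obs 3: x=5 → posterior Normal(-94/117, 56/117)
obs 4: x=9/2 → posterior Normal(50/149, 56/149)
obs 5: x=-5/4 → posterior Normal(10/181, 56/181)
obs 6: x=1 → posterior Normal(14/71, 56/213)
obs 7: x=0 → posterior Normal(6/35, 8/35)
obs 8: x=1/4 → posterior Normal(50/277, 56/277)
obs 9: x=7 → posterior Normal(274/309, 56/309)
obs 10: x=4 → posterior Normal(402/341, 56/341)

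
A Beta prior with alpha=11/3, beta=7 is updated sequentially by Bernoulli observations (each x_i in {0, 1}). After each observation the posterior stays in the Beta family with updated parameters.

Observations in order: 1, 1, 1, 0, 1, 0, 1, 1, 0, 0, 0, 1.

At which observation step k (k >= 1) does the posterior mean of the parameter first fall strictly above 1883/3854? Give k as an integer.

k = 5

obs 1: x=1 → posterior Beta(14/3, 7)
obs 2: x=1 → posterior Beta(17/3, 7)
obs 3: x=1 → posterior Beta(20/3, 7)
obs 4: x=0 → posterior Beta(20/3, 8)
obs 5: x=1 → posterior Beta(23/3, 8)
obs 6: x=0 → posterior Beta(23/3, 9)
obs 7: x=1 → posterior Beta(26/3, 9)
obs 8: x=1 → posterior Beta(29/3, 9)
obs 9: x=0 → posterior Beta(29/3, 10)
obs 10: x=0 → posterior Beta(29/3, 11)
obs 11: x=0 → posterior Beta(29/3, 12)
obs 12: x=1 → posterior Beta(32/3, 12)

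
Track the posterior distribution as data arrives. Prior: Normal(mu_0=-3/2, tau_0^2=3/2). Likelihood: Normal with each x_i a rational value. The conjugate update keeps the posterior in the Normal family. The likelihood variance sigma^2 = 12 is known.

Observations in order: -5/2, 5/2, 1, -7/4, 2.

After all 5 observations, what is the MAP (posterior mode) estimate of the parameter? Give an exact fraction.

-43/52

obs 1: x=-5/2 → posterior Normal(-29/18, 4/3)
obs 2: x=5/2 → posterior Normal(-6/5, 6/5)
obs 3: x=1 → posterior Normal(-1, 12/11)
obs 4: x=-7/4 → posterior Normal(-17/16, 1)
obs 5: x=2 → posterior Normal(-43/52, 12/13)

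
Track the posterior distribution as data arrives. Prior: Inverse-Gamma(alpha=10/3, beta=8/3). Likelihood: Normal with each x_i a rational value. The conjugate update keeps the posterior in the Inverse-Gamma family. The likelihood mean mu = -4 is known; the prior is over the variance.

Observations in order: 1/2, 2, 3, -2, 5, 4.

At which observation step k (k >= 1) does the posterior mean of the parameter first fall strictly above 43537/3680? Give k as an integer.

obs 1: x=1/2 → posterior Inverse-Gamma(23/6, 307/24)
obs 2: x=2 → posterior Inverse-Gamma(13/3, 739/24)
obs 3: x=3 → posterior Inverse-Gamma(29/6, 1327/24)
obs 4: x=-2 → posterior Inverse-Gamma(16/3, 1375/24)
obs 5: x=5 → posterior Inverse-Gamma(35/6, 2347/24)
obs 6: x=4 → posterior Inverse-Gamma(19/3, 3115/24)

k = 3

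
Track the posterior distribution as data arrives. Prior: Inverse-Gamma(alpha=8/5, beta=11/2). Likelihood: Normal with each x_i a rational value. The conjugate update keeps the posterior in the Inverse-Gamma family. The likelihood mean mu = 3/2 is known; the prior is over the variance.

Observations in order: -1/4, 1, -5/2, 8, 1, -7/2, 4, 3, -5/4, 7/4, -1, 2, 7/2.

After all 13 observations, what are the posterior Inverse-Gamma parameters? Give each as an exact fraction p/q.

alpha=81/10, beta=1991/32

obs 1: x=-1/4 → posterior Inverse-Gamma(21/10, 225/32)
obs 2: x=1 → posterior Inverse-Gamma(13/5, 229/32)
obs 3: x=-5/2 → posterior Inverse-Gamma(31/10, 485/32)
obs 4: x=8 → posterior Inverse-Gamma(18/5, 1161/32)
obs 5: x=1 → posterior Inverse-Gamma(41/10, 1165/32)
obs 6: x=-7/2 → posterior Inverse-Gamma(23/5, 1565/32)
obs 7: x=4 → posterior Inverse-Gamma(51/10, 1665/32)
obs 8: x=3 → posterior Inverse-Gamma(28/5, 1701/32)
obs 9: x=-5/4 → posterior Inverse-Gamma(61/10, 911/16)
obs 10: x=7/4 → posterior Inverse-Gamma(33/5, 1823/32)
obs 11: x=-1 → posterior Inverse-Gamma(71/10, 1923/32)
obs 12: x=2 → posterior Inverse-Gamma(38/5, 1927/32)
obs 13: x=7/2 → posterior Inverse-Gamma(81/10, 1991/32)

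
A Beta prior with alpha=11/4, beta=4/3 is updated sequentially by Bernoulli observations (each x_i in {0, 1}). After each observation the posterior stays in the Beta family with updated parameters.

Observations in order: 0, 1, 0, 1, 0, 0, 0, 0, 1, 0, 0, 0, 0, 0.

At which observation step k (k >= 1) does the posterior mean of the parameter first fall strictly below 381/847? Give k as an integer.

k = 7

obs 1: x=0 → posterior Beta(11/4, 7/3)
obs 2: x=1 → posterior Beta(15/4, 7/3)
obs 3: x=0 → posterior Beta(15/4, 10/3)
obs 4: x=1 → posterior Beta(19/4, 10/3)
obs 5: x=0 → posterior Beta(19/4, 13/3)
obs 6: x=0 → posterior Beta(19/4, 16/3)
obs 7: x=0 → posterior Beta(19/4, 19/3)
obs 8: x=0 → posterior Beta(19/4, 22/3)
obs 9: x=1 → posterior Beta(23/4, 22/3)
obs 10: x=0 → posterior Beta(23/4, 25/3)
obs 11: x=0 → posterior Beta(23/4, 28/3)
obs 12: x=0 → posterior Beta(23/4, 31/3)
obs 13: x=0 → posterior Beta(23/4, 34/3)
obs 14: x=0 → posterior Beta(23/4, 37/3)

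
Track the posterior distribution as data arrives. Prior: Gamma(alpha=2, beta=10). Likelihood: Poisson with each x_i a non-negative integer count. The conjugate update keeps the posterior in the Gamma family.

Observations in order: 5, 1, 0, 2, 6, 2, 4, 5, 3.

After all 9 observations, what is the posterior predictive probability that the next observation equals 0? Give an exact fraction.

obs 1: x=5 → posterior Gamma(7, 11)
obs 2: x=1 → posterior Gamma(8, 12)
obs 3: x=0 → posterior Gamma(8, 13)
obs 4: x=2 → posterior Gamma(10, 14)
obs 5: x=6 → posterior Gamma(16, 15)
obs 6: x=2 → posterior Gamma(18, 16)
obs 7: x=4 → posterior Gamma(22, 17)
obs 8: x=5 → posterior Gamma(27, 18)
obs 9: x=3 → posterior Gamma(30, 19)

230466617897195215045509519405933293401/1073741824000000000000000000000000000000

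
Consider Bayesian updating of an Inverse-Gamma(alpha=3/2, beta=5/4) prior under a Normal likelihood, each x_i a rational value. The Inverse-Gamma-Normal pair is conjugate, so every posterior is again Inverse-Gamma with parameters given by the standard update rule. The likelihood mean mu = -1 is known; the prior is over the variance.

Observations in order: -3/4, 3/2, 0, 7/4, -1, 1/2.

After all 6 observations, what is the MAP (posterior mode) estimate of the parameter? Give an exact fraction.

obs 1: x=-3/4 → posterior Inverse-Gamma(2, 41/32)
obs 2: x=3/2 → posterior Inverse-Gamma(5/2, 141/32)
obs 3: x=0 → posterior Inverse-Gamma(3, 157/32)
obs 4: x=7/4 → posterior Inverse-Gamma(7/2, 139/16)
obs 5: x=-1 → posterior Inverse-Gamma(4, 139/16)
obs 6: x=1/2 → posterior Inverse-Gamma(9/2, 157/16)

157/88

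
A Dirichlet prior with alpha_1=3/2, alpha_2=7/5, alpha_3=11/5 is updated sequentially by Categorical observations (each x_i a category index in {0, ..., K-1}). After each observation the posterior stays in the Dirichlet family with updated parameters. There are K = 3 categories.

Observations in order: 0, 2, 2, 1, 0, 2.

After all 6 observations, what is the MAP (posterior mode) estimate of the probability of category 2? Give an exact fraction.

14/27

obs 1: x=0 → posterior Dirichlet(5/2, 7/5, 11/5)
obs 2: x=2 → posterior Dirichlet(5/2, 7/5, 16/5)
obs 3: x=2 → posterior Dirichlet(5/2, 7/5, 21/5)
obs 4: x=1 → posterior Dirichlet(5/2, 12/5, 21/5)
obs 5: x=0 → posterior Dirichlet(7/2, 12/5, 21/5)
obs 6: x=2 → posterior Dirichlet(7/2, 12/5, 26/5)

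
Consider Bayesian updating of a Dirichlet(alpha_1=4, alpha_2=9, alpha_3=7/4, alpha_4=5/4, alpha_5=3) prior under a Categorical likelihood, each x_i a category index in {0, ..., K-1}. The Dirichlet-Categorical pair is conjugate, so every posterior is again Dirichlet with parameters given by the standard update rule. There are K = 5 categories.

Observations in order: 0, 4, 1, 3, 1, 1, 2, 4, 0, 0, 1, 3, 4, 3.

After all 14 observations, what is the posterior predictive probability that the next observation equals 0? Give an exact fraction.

obs 1: x=0 → posterior Dirichlet(5, 9, 7/4, 5/4, 3)
obs 2: x=4 → posterior Dirichlet(5, 9, 7/4, 5/4, 4)
obs 3: x=1 → posterior Dirichlet(5, 10, 7/4, 5/4, 4)
obs 4: x=3 → posterior Dirichlet(5, 10, 7/4, 9/4, 4)
obs 5: x=1 → posterior Dirichlet(5, 11, 7/4, 9/4, 4)
obs 6: x=1 → posterior Dirichlet(5, 12, 7/4, 9/4, 4)
obs 7: x=2 → posterior Dirichlet(5, 12, 11/4, 9/4, 4)
obs 8: x=4 → posterior Dirichlet(5, 12, 11/4, 9/4, 5)
obs 9: x=0 → posterior Dirichlet(6, 12, 11/4, 9/4, 5)
obs 10: x=0 → posterior Dirichlet(7, 12, 11/4, 9/4, 5)
obs 11: x=1 → posterior Dirichlet(7, 13, 11/4, 9/4, 5)
obs 12: x=3 → posterior Dirichlet(7, 13, 11/4, 13/4, 5)
obs 13: x=4 → posterior Dirichlet(7, 13, 11/4, 13/4, 6)
obs 14: x=3 → posterior Dirichlet(7, 13, 11/4, 17/4, 6)

7/33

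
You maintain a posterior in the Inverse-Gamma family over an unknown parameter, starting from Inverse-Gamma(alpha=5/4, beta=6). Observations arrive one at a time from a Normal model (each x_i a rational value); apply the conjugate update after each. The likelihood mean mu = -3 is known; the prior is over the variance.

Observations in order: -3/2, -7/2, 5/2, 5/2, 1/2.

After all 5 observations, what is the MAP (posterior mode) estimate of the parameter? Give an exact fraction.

349/38

obs 1: x=-3/2 → posterior Inverse-Gamma(7/4, 57/8)
obs 2: x=-7/2 → posterior Inverse-Gamma(9/4, 29/4)
obs 3: x=5/2 → posterior Inverse-Gamma(11/4, 179/8)
obs 4: x=5/2 → posterior Inverse-Gamma(13/4, 75/2)
obs 5: x=1/2 → posterior Inverse-Gamma(15/4, 349/8)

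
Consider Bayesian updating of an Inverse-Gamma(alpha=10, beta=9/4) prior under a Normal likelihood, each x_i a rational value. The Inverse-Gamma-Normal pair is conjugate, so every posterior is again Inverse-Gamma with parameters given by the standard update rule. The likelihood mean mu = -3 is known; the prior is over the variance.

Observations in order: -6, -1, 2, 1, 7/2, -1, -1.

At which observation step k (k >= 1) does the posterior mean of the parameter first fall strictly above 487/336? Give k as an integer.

obs 1: x=-6 → posterior Inverse-Gamma(21/2, 27/4)
obs 2: x=-1 → posterior Inverse-Gamma(11, 35/4)
obs 3: x=2 → posterior Inverse-Gamma(23/2, 85/4)
obs 4: x=1 → posterior Inverse-Gamma(12, 117/4)
obs 5: x=7/2 → posterior Inverse-Gamma(25/2, 403/8)
obs 6: x=-1 → posterior Inverse-Gamma(13, 419/8)
obs 7: x=-1 → posterior Inverse-Gamma(27/2, 435/8)

k = 3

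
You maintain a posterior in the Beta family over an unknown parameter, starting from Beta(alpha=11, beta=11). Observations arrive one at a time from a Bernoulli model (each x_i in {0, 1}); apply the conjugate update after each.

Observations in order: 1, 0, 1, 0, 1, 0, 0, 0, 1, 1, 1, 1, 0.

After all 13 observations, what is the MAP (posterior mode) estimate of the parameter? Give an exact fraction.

17/33

obs 1: x=1 → posterior Beta(12, 11)
obs 2: x=0 → posterior Beta(12, 12)
obs 3: x=1 → posterior Beta(13, 12)
obs 4: x=0 → posterior Beta(13, 13)
obs 5: x=1 → posterior Beta(14, 13)
obs 6: x=0 → posterior Beta(14, 14)
obs 7: x=0 → posterior Beta(14, 15)
obs 8: x=0 → posterior Beta(14, 16)
obs 9: x=1 → posterior Beta(15, 16)
obs 10: x=1 → posterior Beta(16, 16)
obs 11: x=1 → posterior Beta(17, 16)
obs 12: x=1 → posterior Beta(18, 16)
obs 13: x=0 → posterior Beta(18, 17)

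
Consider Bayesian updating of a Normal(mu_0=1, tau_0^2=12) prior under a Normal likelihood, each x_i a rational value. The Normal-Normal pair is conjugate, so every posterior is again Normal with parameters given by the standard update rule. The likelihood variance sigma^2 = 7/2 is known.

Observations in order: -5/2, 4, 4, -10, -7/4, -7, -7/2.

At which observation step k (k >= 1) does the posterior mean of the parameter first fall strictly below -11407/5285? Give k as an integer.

k = 7

obs 1: x=-5/2 → posterior Normal(-53/31, 84/31)
obs 2: x=4 → posterior Normal(43/55, 84/55)
obs 3: x=4 → posterior Normal(139/79, 84/79)
obs 4: x=-10 → posterior Normal(-101/103, 84/103)
obs 5: x=-7/4 → posterior Normal(-143/127, 84/127)
obs 6: x=-7 → posterior Normal(-311/151, 84/151)
obs 7: x=-7/2 → posterior Normal(-79/35, 12/25)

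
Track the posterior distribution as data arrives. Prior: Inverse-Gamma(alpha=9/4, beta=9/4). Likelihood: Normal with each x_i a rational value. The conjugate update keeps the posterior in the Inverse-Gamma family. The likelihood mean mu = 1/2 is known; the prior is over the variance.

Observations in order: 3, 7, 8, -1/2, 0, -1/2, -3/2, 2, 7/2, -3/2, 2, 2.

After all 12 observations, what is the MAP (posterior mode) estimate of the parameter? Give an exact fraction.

541/74

obs 1: x=3 → posterior Inverse-Gamma(11/4, 43/8)
obs 2: x=7 → posterior Inverse-Gamma(13/4, 53/2)
obs 3: x=8 → posterior Inverse-Gamma(15/4, 437/8)
obs 4: x=-1/2 → posterior Inverse-Gamma(17/4, 441/8)
obs 5: x=0 → posterior Inverse-Gamma(19/4, 221/4)
obs 6: x=-1/2 → posterior Inverse-Gamma(21/4, 223/4)
obs 7: x=-3/2 → posterior Inverse-Gamma(23/4, 231/4)
obs 8: x=2 → posterior Inverse-Gamma(25/4, 471/8)
obs 9: x=7/2 → posterior Inverse-Gamma(27/4, 507/8)
obs 10: x=-3/2 → posterior Inverse-Gamma(29/4, 523/8)
obs 11: x=2 → posterior Inverse-Gamma(31/4, 133/2)
obs 12: x=2 → posterior Inverse-Gamma(33/4, 541/8)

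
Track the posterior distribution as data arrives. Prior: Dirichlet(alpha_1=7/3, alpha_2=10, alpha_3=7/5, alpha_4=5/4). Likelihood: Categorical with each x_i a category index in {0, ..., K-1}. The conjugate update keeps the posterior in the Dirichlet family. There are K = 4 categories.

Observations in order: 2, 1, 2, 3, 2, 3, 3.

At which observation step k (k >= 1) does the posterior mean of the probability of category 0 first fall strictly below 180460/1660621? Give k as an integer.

k = 7

obs 1: x=2 → posterior Dirichlet(7/3, 10, 12/5, 5/4)
obs 2: x=1 → posterior Dirichlet(7/3, 11, 12/5, 5/4)
obs 3: x=2 → posterior Dirichlet(7/3, 11, 17/5, 5/4)
obs 4: x=3 → posterior Dirichlet(7/3, 11, 17/5, 9/4)
obs 5: x=2 → posterior Dirichlet(7/3, 11, 22/5, 9/4)
obs 6: x=3 → posterior Dirichlet(7/3, 11, 22/5, 13/4)
obs 7: x=3 → posterior Dirichlet(7/3, 11, 22/5, 17/4)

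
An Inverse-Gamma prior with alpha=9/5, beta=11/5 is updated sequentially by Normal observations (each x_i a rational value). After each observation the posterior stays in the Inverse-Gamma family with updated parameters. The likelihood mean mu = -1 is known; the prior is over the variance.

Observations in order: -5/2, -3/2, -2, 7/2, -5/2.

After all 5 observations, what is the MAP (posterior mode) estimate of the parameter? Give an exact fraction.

152/53

obs 1: x=-5/2 → posterior Inverse-Gamma(23/10, 133/40)
obs 2: x=-3/2 → posterior Inverse-Gamma(14/5, 69/20)
obs 3: x=-2 → posterior Inverse-Gamma(33/10, 79/20)
obs 4: x=7/2 → posterior Inverse-Gamma(19/5, 563/40)
obs 5: x=-5/2 → posterior Inverse-Gamma(43/10, 76/5)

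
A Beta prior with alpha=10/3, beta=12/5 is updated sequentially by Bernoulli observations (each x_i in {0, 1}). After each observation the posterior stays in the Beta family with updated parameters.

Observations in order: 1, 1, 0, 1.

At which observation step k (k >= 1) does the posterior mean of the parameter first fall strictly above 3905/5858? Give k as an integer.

obs 1: x=1 → posterior Beta(13/3, 12/5)
obs 2: x=1 → posterior Beta(16/3, 12/5)
obs 3: x=0 → posterior Beta(16/3, 17/5)
obs 4: x=1 → posterior Beta(19/3, 17/5)

k = 2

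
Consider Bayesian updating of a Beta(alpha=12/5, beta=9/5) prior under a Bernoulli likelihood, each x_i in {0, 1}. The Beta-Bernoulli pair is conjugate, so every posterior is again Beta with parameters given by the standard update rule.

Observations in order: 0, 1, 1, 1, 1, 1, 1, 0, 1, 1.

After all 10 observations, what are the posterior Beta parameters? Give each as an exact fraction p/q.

obs 1: x=0 → posterior Beta(12/5, 14/5)
obs 2: x=1 → posterior Beta(17/5, 14/5)
obs 3: x=1 → posterior Beta(22/5, 14/5)
obs 4: x=1 → posterior Beta(27/5, 14/5)
obs 5: x=1 → posterior Beta(32/5, 14/5)
obs 6: x=1 → posterior Beta(37/5, 14/5)
obs 7: x=1 → posterior Beta(42/5, 14/5)
obs 8: x=0 → posterior Beta(42/5, 19/5)
obs 9: x=1 → posterior Beta(47/5, 19/5)
obs 10: x=1 → posterior Beta(52/5, 19/5)

alpha=52/5, beta=19/5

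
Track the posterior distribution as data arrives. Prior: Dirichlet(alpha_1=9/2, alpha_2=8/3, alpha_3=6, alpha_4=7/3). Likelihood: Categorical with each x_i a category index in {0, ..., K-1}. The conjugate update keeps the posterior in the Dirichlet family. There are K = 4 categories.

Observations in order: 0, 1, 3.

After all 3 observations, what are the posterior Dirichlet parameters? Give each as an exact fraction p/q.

alpha_1=11/2, alpha_2=11/3, alpha_3=6, alpha_4=10/3

obs 1: x=0 → posterior Dirichlet(11/2, 8/3, 6, 7/3)
obs 2: x=1 → posterior Dirichlet(11/2, 11/3, 6, 7/3)
obs 3: x=3 → posterior Dirichlet(11/2, 11/3, 6, 10/3)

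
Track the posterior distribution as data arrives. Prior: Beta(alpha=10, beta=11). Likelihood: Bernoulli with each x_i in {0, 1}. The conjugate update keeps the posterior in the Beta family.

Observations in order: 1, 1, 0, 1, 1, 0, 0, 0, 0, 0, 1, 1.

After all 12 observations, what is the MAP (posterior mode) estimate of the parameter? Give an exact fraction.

obs 1: x=1 → posterior Beta(11, 11)
obs 2: x=1 → posterior Beta(12, 11)
obs 3: x=0 → posterior Beta(12, 12)
obs 4: x=1 → posterior Beta(13, 12)
obs 5: x=1 → posterior Beta(14, 12)
obs 6: x=0 → posterior Beta(14, 13)
obs 7: x=0 → posterior Beta(14, 14)
obs 8: x=0 → posterior Beta(14, 15)
obs 9: x=0 → posterior Beta(14, 16)
obs 10: x=0 → posterior Beta(14, 17)
obs 11: x=1 → posterior Beta(15, 17)
obs 12: x=1 → posterior Beta(16, 17)

15/31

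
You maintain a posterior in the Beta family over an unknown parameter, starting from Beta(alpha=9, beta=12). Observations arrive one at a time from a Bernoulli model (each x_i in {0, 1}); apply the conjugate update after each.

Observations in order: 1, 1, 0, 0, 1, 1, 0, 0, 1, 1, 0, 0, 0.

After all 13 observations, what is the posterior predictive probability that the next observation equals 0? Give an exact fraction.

obs 1: x=1 → posterior Beta(10, 12)
obs 2: x=1 → posterior Beta(11, 12)
obs 3: x=0 → posterior Beta(11, 13)
obs 4: x=0 → posterior Beta(11, 14)
obs 5: x=1 → posterior Beta(12, 14)
obs 6: x=1 → posterior Beta(13, 14)
obs 7: x=0 → posterior Beta(13, 15)
obs 8: x=0 → posterior Beta(13, 16)
obs 9: x=1 → posterior Beta(14, 16)
obs 10: x=1 → posterior Beta(15, 16)
obs 11: x=0 → posterior Beta(15, 17)
obs 12: x=0 → posterior Beta(15, 18)
obs 13: x=0 → posterior Beta(15, 19)

19/34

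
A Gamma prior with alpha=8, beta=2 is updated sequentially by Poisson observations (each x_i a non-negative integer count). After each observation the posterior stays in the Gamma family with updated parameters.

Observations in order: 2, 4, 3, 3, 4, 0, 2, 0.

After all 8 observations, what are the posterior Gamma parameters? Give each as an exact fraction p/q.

alpha=26, beta=10

obs 1: x=2 → posterior Gamma(10, 3)
obs 2: x=4 → posterior Gamma(14, 4)
obs 3: x=3 → posterior Gamma(17, 5)
obs 4: x=3 → posterior Gamma(20, 6)
obs 5: x=4 → posterior Gamma(24, 7)
obs 6: x=0 → posterior Gamma(24, 8)
obs 7: x=2 → posterior Gamma(26, 9)
obs 8: x=0 → posterior Gamma(26, 10)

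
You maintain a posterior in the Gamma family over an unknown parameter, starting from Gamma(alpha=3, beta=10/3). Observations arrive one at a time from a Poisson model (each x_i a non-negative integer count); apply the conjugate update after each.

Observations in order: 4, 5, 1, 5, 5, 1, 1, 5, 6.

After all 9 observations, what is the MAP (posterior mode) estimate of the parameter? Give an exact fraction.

obs 1: x=4 → posterior Gamma(7, 13/3)
obs 2: x=5 → posterior Gamma(12, 16/3)
obs 3: x=1 → posterior Gamma(13, 19/3)
obs 4: x=5 → posterior Gamma(18, 22/3)
obs 5: x=5 → posterior Gamma(23, 25/3)
obs 6: x=1 → posterior Gamma(24, 28/3)
obs 7: x=1 → posterior Gamma(25, 31/3)
obs 8: x=5 → posterior Gamma(30, 34/3)
obs 9: x=6 → posterior Gamma(36, 37/3)

105/37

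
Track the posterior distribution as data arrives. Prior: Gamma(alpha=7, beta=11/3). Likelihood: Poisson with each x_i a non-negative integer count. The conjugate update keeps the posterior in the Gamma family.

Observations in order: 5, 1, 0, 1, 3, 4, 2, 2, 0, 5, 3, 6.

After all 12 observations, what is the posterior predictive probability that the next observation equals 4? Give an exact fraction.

obs 1: x=5 → posterior Gamma(12, 14/3)
obs 2: x=1 → posterior Gamma(13, 17/3)
obs 3: x=0 → posterior Gamma(13, 20/3)
obs 4: x=1 → posterior Gamma(14, 23/3)
obs 5: x=3 → posterior Gamma(17, 26/3)
obs 6: x=4 → posterior Gamma(21, 29/3)
obs 7: x=2 → posterior Gamma(23, 32/3)
obs 8: x=2 → posterior Gamma(25, 35/3)
obs 9: x=0 → posterior Gamma(25, 38/3)
obs 10: x=5 → posterior Gamma(30, 41/3)
obs 11: x=3 → posterior Gamma(33, 44/3)
obs 12: x=6 → posterior Gamma(39, 47/3)

147654940226465825865427001902661668470928564880966253546184179133005639/1136868377216160297393798828125000000000000000000000000000000000000000000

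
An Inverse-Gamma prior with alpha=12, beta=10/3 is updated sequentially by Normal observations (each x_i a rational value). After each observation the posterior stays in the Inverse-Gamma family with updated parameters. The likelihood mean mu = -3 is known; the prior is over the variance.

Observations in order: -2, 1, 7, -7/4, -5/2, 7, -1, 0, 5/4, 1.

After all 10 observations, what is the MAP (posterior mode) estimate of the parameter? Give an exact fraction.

obs 1: x=-2 → posterior Inverse-Gamma(25/2, 23/6)
obs 2: x=1 → posterior Inverse-Gamma(13, 71/6)
obs 3: x=7 → posterior Inverse-Gamma(27/2, 371/6)
obs 4: x=-7/4 → posterior Inverse-Gamma(14, 6011/96)
obs 5: x=-5/2 → posterior Inverse-Gamma(29/2, 6023/96)
obs 6: x=7 → posterior Inverse-Gamma(15, 10823/96)
obs 7: x=-1 → posterior Inverse-Gamma(31/2, 11015/96)
obs 8: x=0 → posterior Inverse-Gamma(16, 11447/96)
obs 9: x=5/4 → posterior Inverse-Gamma(33/2, 6157/48)
obs 10: x=1 → posterior Inverse-Gamma(17, 6541/48)

6541/864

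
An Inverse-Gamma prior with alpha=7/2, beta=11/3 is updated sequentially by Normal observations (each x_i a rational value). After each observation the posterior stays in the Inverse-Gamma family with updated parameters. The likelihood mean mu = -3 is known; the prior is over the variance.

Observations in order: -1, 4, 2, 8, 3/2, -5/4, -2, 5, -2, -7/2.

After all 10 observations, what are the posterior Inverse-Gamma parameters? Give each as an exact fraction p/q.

obs 1: x=-1 → posterior Inverse-Gamma(4, 17/3)
obs 2: x=4 → posterior Inverse-Gamma(9/2, 181/6)
obs 3: x=2 → posterior Inverse-Gamma(5, 128/3)
obs 4: x=8 → posterior Inverse-Gamma(11/2, 619/6)
obs 5: x=3/2 → posterior Inverse-Gamma(6, 2719/24)
obs 6: x=-5/4 → posterior Inverse-Gamma(13/2, 11023/96)
obs 7: x=-2 → posterior Inverse-Gamma(7, 11071/96)
obs 8: x=5 → posterior Inverse-Gamma(15/2, 14143/96)
obs 9: x=-2 → posterior Inverse-Gamma(8, 14191/96)
obs 10: x=-7/2 → posterior Inverse-Gamma(17/2, 14203/96)

alpha=17/2, beta=14203/96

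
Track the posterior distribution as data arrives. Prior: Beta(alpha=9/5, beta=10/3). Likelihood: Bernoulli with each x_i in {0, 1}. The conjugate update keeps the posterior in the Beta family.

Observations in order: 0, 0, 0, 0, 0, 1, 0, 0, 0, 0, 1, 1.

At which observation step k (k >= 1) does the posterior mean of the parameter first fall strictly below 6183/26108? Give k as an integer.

k = 3

obs 1: x=0 → posterior Beta(9/5, 13/3)
obs 2: x=0 → posterior Beta(9/5, 16/3)
obs 3: x=0 → posterior Beta(9/5, 19/3)
obs 4: x=0 → posterior Beta(9/5, 22/3)
obs 5: x=0 → posterior Beta(9/5, 25/3)
obs 6: x=1 → posterior Beta(14/5, 25/3)
obs 7: x=0 → posterior Beta(14/5, 28/3)
obs 8: x=0 → posterior Beta(14/5, 31/3)
obs 9: x=0 → posterior Beta(14/5, 34/3)
obs 10: x=0 → posterior Beta(14/5, 37/3)
obs 11: x=1 → posterior Beta(19/5, 37/3)
obs 12: x=1 → posterior Beta(24/5, 37/3)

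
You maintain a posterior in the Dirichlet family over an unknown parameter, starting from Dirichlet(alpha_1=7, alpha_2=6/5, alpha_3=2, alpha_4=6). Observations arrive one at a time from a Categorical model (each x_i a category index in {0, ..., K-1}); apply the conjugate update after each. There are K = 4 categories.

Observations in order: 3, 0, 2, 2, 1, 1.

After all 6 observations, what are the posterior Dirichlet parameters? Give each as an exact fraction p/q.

alpha_1=8, alpha_2=16/5, alpha_3=4, alpha_4=7

obs 1: x=3 → posterior Dirichlet(7, 6/5, 2, 7)
obs 2: x=0 → posterior Dirichlet(8, 6/5, 2, 7)
obs 3: x=2 → posterior Dirichlet(8, 6/5, 3, 7)
obs 4: x=2 → posterior Dirichlet(8, 6/5, 4, 7)
obs 5: x=1 → posterior Dirichlet(8, 11/5, 4, 7)
obs 6: x=1 → posterior Dirichlet(8, 16/5, 4, 7)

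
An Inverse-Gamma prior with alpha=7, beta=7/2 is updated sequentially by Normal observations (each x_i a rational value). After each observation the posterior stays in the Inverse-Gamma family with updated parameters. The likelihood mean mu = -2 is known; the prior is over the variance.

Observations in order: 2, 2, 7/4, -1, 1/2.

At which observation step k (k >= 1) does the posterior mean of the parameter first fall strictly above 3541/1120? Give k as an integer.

k = 3

obs 1: x=2 → posterior Inverse-Gamma(15/2, 23/2)
obs 2: x=2 → posterior Inverse-Gamma(8, 39/2)
obs 3: x=7/4 → posterior Inverse-Gamma(17/2, 849/32)
obs 4: x=-1 → posterior Inverse-Gamma(9, 865/32)
obs 5: x=1/2 → posterior Inverse-Gamma(19/2, 965/32)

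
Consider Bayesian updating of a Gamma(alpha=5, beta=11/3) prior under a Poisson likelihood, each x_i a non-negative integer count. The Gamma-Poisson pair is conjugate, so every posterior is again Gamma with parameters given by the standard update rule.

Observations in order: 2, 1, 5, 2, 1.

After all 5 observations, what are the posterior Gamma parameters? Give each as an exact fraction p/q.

alpha=16, beta=26/3

obs 1: x=2 → posterior Gamma(7, 14/3)
obs 2: x=1 → posterior Gamma(8, 17/3)
obs 3: x=5 → posterior Gamma(13, 20/3)
obs 4: x=2 → posterior Gamma(15, 23/3)
obs 5: x=1 → posterior Gamma(16, 26/3)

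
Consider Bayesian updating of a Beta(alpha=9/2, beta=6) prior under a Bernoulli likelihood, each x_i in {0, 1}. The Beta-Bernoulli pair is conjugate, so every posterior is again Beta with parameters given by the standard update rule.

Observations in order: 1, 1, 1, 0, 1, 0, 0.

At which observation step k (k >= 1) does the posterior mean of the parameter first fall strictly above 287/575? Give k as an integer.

obs 1: x=1 → posterior Beta(11/2, 6)
obs 2: x=1 → posterior Beta(13/2, 6)
obs 3: x=1 → posterior Beta(15/2, 6)
obs 4: x=0 → posterior Beta(15/2, 7)
obs 5: x=1 → posterior Beta(17/2, 7)
obs 6: x=0 → posterior Beta(17/2, 8)
obs 7: x=0 → posterior Beta(17/2, 9)

k = 2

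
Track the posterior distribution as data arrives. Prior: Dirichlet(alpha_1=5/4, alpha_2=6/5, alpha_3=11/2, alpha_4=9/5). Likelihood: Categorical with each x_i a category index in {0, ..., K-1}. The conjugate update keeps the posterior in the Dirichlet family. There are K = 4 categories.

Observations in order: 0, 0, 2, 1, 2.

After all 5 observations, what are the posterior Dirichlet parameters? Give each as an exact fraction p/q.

alpha_1=13/4, alpha_2=11/5, alpha_3=15/2, alpha_4=9/5

obs 1: x=0 → posterior Dirichlet(9/4, 6/5, 11/2, 9/5)
obs 2: x=0 → posterior Dirichlet(13/4, 6/5, 11/2, 9/5)
obs 3: x=2 → posterior Dirichlet(13/4, 6/5, 13/2, 9/5)
obs 4: x=1 → posterior Dirichlet(13/4, 11/5, 13/2, 9/5)
obs 5: x=2 → posterior Dirichlet(13/4, 11/5, 15/2, 9/5)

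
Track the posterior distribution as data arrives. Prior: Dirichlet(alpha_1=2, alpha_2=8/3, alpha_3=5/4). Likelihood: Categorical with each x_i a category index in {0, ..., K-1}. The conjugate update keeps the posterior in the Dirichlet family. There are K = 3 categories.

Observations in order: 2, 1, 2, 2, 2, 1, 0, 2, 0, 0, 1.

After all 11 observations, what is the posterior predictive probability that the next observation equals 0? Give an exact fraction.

60/203

obs 1: x=2 → posterior Dirichlet(2, 8/3, 9/4)
obs 2: x=1 → posterior Dirichlet(2, 11/3, 9/4)
obs 3: x=2 → posterior Dirichlet(2, 11/3, 13/4)
obs 4: x=2 → posterior Dirichlet(2, 11/3, 17/4)
obs 5: x=2 → posterior Dirichlet(2, 11/3, 21/4)
obs 6: x=1 → posterior Dirichlet(2, 14/3, 21/4)
obs 7: x=0 → posterior Dirichlet(3, 14/3, 21/4)
obs 8: x=2 → posterior Dirichlet(3, 14/3, 25/4)
obs 9: x=0 → posterior Dirichlet(4, 14/3, 25/4)
obs 10: x=0 → posterior Dirichlet(5, 14/3, 25/4)
obs 11: x=1 → posterior Dirichlet(5, 17/3, 25/4)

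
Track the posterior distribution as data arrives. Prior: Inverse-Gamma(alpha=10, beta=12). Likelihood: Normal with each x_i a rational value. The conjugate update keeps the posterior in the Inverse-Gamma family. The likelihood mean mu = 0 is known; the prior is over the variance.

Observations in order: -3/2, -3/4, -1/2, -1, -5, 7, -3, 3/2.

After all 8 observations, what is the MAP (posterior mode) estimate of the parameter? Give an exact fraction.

obs 1: x=-3/2 → posterior Inverse-Gamma(21/2, 105/8)
obs 2: x=-3/4 → posterior Inverse-Gamma(11, 429/32)
obs 3: x=-1/2 → posterior Inverse-Gamma(23/2, 433/32)
obs 4: x=-1 → posterior Inverse-Gamma(12, 449/32)
obs 5: x=-5 → posterior Inverse-Gamma(25/2, 849/32)
obs 6: x=7 → posterior Inverse-Gamma(13, 1633/32)
obs 7: x=-3 → posterior Inverse-Gamma(27/2, 1777/32)
obs 8: x=3/2 → posterior Inverse-Gamma(14, 1813/32)

1813/480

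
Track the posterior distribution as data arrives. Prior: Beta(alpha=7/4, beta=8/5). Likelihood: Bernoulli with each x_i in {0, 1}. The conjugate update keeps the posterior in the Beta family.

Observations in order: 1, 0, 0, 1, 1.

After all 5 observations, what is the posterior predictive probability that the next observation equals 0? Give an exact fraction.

obs 1: x=1 → posterior Beta(11/4, 8/5)
obs 2: x=0 → posterior Beta(11/4, 13/5)
obs 3: x=0 → posterior Beta(11/4, 18/5)
obs 4: x=1 → posterior Beta(15/4, 18/5)
obs 5: x=1 → posterior Beta(19/4, 18/5)

72/167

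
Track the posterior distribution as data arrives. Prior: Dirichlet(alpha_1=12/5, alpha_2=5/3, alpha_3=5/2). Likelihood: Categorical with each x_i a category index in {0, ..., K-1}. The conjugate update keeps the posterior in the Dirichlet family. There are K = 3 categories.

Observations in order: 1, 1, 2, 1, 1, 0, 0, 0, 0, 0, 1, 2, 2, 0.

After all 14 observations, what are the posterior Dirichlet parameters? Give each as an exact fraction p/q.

obs 1: x=1 → posterior Dirichlet(12/5, 8/3, 5/2)
obs 2: x=1 → posterior Dirichlet(12/5, 11/3, 5/2)
obs 3: x=2 → posterior Dirichlet(12/5, 11/3, 7/2)
obs 4: x=1 → posterior Dirichlet(12/5, 14/3, 7/2)
obs 5: x=1 → posterior Dirichlet(12/5, 17/3, 7/2)
obs 6: x=0 → posterior Dirichlet(17/5, 17/3, 7/2)
obs 7: x=0 → posterior Dirichlet(22/5, 17/3, 7/2)
obs 8: x=0 → posterior Dirichlet(27/5, 17/3, 7/2)
obs 9: x=0 → posterior Dirichlet(32/5, 17/3, 7/2)
obs 10: x=0 → posterior Dirichlet(37/5, 17/3, 7/2)
obs 11: x=1 → posterior Dirichlet(37/5, 20/3, 7/2)
obs 12: x=2 → posterior Dirichlet(37/5, 20/3, 9/2)
obs 13: x=2 → posterior Dirichlet(37/5, 20/3, 11/2)
obs 14: x=0 → posterior Dirichlet(42/5, 20/3, 11/2)

alpha_1=42/5, alpha_2=20/3, alpha_3=11/2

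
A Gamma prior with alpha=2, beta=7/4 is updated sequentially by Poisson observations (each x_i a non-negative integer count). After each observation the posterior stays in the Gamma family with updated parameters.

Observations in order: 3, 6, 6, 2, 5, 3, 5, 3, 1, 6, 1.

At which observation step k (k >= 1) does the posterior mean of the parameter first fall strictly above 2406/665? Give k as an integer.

k = 7

obs 1: x=3 → posterior Gamma(5, 11/4)
obs 2: x=6 → posterior Gamma(11, 15/4)
obs 3: x=6 → posterior Gamma(17, 19/4)
obs 4: x=2 → posterior Gamma(19, 23/4)
obs 5: x=5 → posterior Gamma(24, 27/4)
obs 6: x=3 → posterior Gamma(27, 31/4)
obs 7: x=5 → posterior Gamma(32, 35/4)
obs 8: x=3 → posterior Gamma(35, 39/4)
obs 9: x=1 → posterior Gamma(36, 43/4)
obs 10: x=6 → posterior Gamma(42, 47/4)
obs 11: x=1 → posterior Gamma(43, 51/4)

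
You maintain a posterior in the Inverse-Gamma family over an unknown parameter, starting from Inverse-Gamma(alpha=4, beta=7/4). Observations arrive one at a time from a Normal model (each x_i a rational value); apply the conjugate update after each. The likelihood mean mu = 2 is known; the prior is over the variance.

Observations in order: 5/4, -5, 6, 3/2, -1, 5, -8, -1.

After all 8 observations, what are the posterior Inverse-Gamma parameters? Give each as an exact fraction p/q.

obs 1: x=5/4 → posterior Inverse-Gamma(9/2, 65/32)
obs 2: x=-5 → posterior Inverse-Gamma(5, 849/32)
obs 3: x=6 → posterior Inverse-Gamma(11/2, 1105/32)
obs 4: x=3/2 → posterior Inverse-Gamma(6, 1109/32)
obs 5: x=-1 → posterior Inverse-Gamma(13/2, 1253/32)
obs 6: x=5 → posterior Inverse-Gamma(7, 1397/32)
obs 7: x=-8 → posterior Inverse-Gamma(15/2, 2997/32)
obs 8: x=-1 → posterior Inverse-Gamma(8, 3141/32)

alpha=8, beta=3141/32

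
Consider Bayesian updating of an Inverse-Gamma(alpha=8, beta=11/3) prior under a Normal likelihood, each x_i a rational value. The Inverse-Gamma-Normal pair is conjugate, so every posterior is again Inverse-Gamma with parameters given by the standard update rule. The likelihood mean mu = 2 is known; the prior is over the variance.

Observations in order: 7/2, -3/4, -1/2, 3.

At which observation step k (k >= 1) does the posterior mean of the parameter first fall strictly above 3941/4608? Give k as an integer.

obs 1: x=7/2 → posterior Inverse-Gamma(17/2, 115/24)
obs 2: x=-3/4 → posterior Inverse-Gamma(9, 823/96)
obs 3: x=-1/2 → posterior Inverse-Gamma(19/2, 1123/96)
obs 4: x=3 → posterior Inverse-Gamma(10, 1171/96)

k = 2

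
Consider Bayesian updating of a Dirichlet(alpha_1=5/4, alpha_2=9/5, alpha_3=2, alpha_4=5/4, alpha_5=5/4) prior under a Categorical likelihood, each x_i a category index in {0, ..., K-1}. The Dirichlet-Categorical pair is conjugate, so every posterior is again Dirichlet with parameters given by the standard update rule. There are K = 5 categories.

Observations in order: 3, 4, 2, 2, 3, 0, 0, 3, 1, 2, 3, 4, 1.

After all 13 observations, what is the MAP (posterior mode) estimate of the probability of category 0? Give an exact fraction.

45/311

obs 1: x=3 → posterior Dirichlet(5/4, 9/5, 2, 9/4, 5/4)
obs 2: x=4 → posterior Dirichlet(5/4, 9/5, 2, 9/4, 9/4)
obs 3: x=2 → posterior Dirichlet(5/4, 9/5, 3, 9/4, 9/4)
obs 4: x=2 → posterior Dirichlet(5/4, 9/5, 4, 9/4, 9/4)
obs 5: x=3 → posterior Dirichlet(5/4, 9/5, 4, 13/4, 9/4)
obs 6: x=0 → posterior Dirichlet(9/4, 9/5, 4, 13/4, 9/4)
obs 7: x=0 → posterior Dirichlet(13/4, 9/5, 4, 13/4, 9/4)
obs 8: x=3 → posterior Dirichlet(13/4, 9/5, 4, 17/4, 9/4)
obs 9: x=1 → posterior Dirichlet(13/4, 14/5, 4, 17/4, 9/4)
obs 10: x=2 → posterior Dirichlet(13/4, 14/5, 5, 17/4, 9/4)
obs 11: x=3 → posterior Dirichlet(13/4, 14/5, 5, 21/4, 9/4)
obs 12: x=4 → posterior Dirichlet(13/4, 14/5, 5, 21/4, 13/4)
obs 13: x=1 → posterior Dirichlet(13/4, 19/5, 5, 21/4, 13/4)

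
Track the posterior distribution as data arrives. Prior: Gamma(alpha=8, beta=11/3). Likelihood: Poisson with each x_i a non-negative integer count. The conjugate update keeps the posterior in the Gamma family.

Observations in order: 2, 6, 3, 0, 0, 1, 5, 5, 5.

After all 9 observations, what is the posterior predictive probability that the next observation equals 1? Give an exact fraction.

obs 1: x=2 → posterior Gamma(10, 14/3)
obs 2: x=6 → posterior Gamma(16, 17/3)
obs 3: x=3 → posterior Gamma(19, 20/3)
obs 4: x=0 → posterior Gamma(19, 23/3)
obs 5: x=0 → posterior Gamma(19, 26/3)
obs 6: x=1 → posterior Gamma(20, 29/3)
obs 7: x=5 → posterior Gamma(25, 32/3)
obs 8: x=5 → posterior Gamma(30, 35/3)
obs 9: x=5 → posterior Gamma(35, 38/3)

2058804840499696896711347710123432657951708954060243599360/11487323243342943712727117998313670374759563626306467569441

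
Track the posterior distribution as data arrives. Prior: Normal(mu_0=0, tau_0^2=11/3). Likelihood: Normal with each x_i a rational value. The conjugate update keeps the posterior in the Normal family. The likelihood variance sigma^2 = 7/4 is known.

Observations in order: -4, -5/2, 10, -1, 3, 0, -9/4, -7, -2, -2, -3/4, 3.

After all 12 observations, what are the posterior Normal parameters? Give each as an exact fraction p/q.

obs 1: x=-4 → posterior Normal(-176/65, 77/65)
obs 2: x=-5/2 → posterior Normal(-286/109, 77/109)
obs 3: x=10 → posterior Normal(154/153, 77/153)
obs 4: x=-1 → posterior Normal(110/197, 77/197)
obs 5: x=3 → posterior Normal(242/241, 77/241)
obs 6: x=0 → posterior Normal(242/285, 77/285)
obs 7: x=-9/4 → posterior Normal(143/329, 11/47)
obs 8: x=-7 → posterior Normal(-165/373, 77/373)
obs 9: x=-2 → posterior Normal(-253/417, 77/417)
obs 10: x=-2 → posterior Normal(-341/461, 77/461)
obs 11: x=-3/4 → posterior Normal(-374/505, 77/505)
obs 12: x=3 → posterior Normal(-242/549, 77/549)

mu_0=-242/549, tau_0^2=77/549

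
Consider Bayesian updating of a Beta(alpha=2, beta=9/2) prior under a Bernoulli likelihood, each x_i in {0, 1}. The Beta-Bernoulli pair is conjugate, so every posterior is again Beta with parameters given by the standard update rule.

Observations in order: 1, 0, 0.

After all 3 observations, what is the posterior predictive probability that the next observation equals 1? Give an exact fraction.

6/19

obs 1: x=1 → posterior Beta(3, 9/2)
obs 2: x=0 → posterior Beta(3, 11/2)
obs 3: x=0 → posterior Beta(3, 13/2)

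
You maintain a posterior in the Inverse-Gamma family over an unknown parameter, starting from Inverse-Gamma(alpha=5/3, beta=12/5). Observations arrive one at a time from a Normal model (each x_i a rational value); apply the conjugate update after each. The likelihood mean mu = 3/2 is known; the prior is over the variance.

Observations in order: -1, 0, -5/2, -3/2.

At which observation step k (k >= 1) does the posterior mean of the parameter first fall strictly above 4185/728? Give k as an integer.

obs 1: x=-1 → posterior Inverse-Gamma(13/6, 221/40)
obs 2: x=0 → posterior Inverse-Gamma(8/3, 133/20)
obs 3: x=-5/2 → posterior Inverse-Gamma(19/6, 293/20)
obs 4: x=-3/2 → posterior Inverse-Gamma(11/3, 383/20)

k = 3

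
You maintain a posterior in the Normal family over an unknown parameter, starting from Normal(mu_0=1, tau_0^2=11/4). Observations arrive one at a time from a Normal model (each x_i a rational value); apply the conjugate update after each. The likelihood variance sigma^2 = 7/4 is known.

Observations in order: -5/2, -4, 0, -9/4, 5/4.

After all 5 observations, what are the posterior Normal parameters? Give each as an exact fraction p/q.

mu_0=-151/124, tau_0^2=77/248

obs 1: x=-5/2 → posterior Normal(-41/36, 77/72)
obs 2: x=-4 → posterior Normal(-129/58, 77/116)
obs 3: x=0 → posterior Normal(-129/80, 77/160)
obs 4: x=-9/4 → posterior Normal(-7/4, 77/204)
obs 5: x=5/4 → posterior Normal(-151/124, 77/248)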